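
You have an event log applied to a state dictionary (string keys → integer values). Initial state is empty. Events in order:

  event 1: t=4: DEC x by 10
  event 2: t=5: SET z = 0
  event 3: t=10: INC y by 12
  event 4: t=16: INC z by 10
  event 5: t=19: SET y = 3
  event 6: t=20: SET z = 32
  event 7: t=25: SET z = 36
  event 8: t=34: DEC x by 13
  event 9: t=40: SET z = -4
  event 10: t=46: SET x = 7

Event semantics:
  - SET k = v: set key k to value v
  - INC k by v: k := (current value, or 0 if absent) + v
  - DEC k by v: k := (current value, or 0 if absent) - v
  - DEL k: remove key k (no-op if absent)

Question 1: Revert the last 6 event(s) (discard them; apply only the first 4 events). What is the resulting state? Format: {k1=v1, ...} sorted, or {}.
Keep first 4 events (discard last 6):
  after event 1 (t=4: DEC x by 10): {x=-10}
  after event 2 (t=5: SET z = 0): {x=-10, z=0}
  after event 3 (t=10: INC y by 12): {x=-10, y=12, z=0}
  after event 4 (t=16: INC z by 10): {x=-10, y=12, z=10}

Answer: {x=-10, y=12, z=10}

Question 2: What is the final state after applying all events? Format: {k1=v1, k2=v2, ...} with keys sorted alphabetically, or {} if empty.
  after event 1 (t=4: DEC x by 10): {x=-10}
  after event 2 (t=5: SET z = 0): {x=-10, z=0}
  after event 3 (t=10: INC y by 12): {x=-10, y=12, z=0}
  after event 4 (t=16: INC z by 10): {x=-10, y=12, z=10}
  after event 5 (t=19: SET y = 3): {x=-10, y=3, z=10}
  after event 6 (t=20: SET z = 32): {x=-10, y=3, z=32}
  after event 7 (t=25: SET z = 36): {x=-10, y=3, z=36}
  after event 8 (t=34: DEC x by 13): {x=-23, y=3, z=36}
  after event 9 (t=40: SET z = -4): {x=-23, y=3, z=-4}
  after event 10 (t=46: SET x = 7): {x=7, y=3, z=-4}

Answer: {x=7, y=3, z=-4}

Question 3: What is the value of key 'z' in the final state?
Answer: -4

Derivation:
Track key 'z' through all 10 events:
  event 1 (t=4: DEC x by 10): z unchanged
  event 2 (t=5: SET z = 0): z (absent) -> 0
  event 3 (t=10: INC y by 12): z unchanged
  event 4 (t=16: INC z by 10): z 0 -> 10
  event 5 (t=19: SET y = 3): z unchanged
  event 6 (t=20: SET z = 32): z 10 -> 32
  event 7 (t=25: SET z = 36): z 32 -> 36
  event 8 (t=34: DEC x by 13): z unchanged
  event 9 (t=40: SET z = -4): z 36 -> -4
  event 10 (t=46: SET x = 7): z unchanged
Final: z = -4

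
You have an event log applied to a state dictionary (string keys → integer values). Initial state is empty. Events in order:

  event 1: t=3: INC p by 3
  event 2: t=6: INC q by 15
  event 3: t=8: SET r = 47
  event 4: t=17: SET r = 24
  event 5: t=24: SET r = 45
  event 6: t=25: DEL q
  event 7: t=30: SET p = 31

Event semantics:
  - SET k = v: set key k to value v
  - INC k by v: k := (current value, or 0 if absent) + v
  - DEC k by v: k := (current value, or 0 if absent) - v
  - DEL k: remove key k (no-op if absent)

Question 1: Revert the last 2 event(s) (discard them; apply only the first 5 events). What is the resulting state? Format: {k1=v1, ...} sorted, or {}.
Answer: {p=3, q=15, r=45}

Derivation:
Keep first 5 events (discard last 2):
  after event 1 (t=3: INC p by 3): {p=3}
  after event 2 (t=6: INC q by 15): {p=3, q=15}
  after event 3 (t=8: SET r = 47): {p=3, q=15, r=47}
  after event 4 (t=17: SET r = 24): {p=3, q=15, r=24}
  after event 5 (t=24: SET r = 45): {p=3, q=15, r=45}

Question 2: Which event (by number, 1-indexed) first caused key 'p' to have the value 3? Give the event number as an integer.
Looking for first event where p becomes 3:
  event 1: p (absent) -> 3  <-- first match

Answer: 1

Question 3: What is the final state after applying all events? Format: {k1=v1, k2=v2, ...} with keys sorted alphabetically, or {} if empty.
Answer: {p=31, r=45}

Derivation:
  after event 1 (t=3: INC p by 3): {p=3}
  after event 2 (t=6: INC q by 15): {p=3, q=15}
  after event 3 (t=8: SET r = 47): {p=3, q=15, r=47}
  after event 4 (t=17: SET r = 24): {p=3, q=15, r=24}
  after event 5 (t=24: SET r = 45): {p=3, q=15, r=45}
  after event 6 (t=25: DEL q): {p=3, r=45}
  after event 7 (t=30: SET p = 31): {p=31, r=45}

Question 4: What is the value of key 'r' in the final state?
Track key 'r' through all 7 events:
  event 1 (t=3: INC p by 3): r unchanged
  event 2 (t=6: INC q by 15): r unchanged
  event 3 (t=8: SET r = 47): r (absent) -> 47
  event 4 (t=17: SET r = 24): r 47 -> 24
  event 5 (t=24: SET r = 45): r 24 -> 45
  event 6 (t=25: DEL q): r unchanged
  event 7 (t=30: SET p = 31): r unchanged
Final: r = 45

Answer: 45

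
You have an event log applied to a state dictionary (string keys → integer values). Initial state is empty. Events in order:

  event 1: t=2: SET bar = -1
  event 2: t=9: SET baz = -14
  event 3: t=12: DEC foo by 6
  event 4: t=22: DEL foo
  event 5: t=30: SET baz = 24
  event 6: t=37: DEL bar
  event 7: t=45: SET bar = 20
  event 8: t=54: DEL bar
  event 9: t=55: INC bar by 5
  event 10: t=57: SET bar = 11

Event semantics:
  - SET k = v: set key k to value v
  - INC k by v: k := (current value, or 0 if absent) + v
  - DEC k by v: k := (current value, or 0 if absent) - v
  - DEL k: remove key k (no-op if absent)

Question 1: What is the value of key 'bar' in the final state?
Answer: 11

Derivation:
Track key 'bar' through all 10 events:
  event 1 (t=2: SET bar = -1): bar (absent) -> -1
  event 2 (t=9: SET baz = -14): bar unchanged
  event 3 (t=12: DEC foo by 6): bar unchanged
  event 4 (t=22: DEL foo): bar unchanged
  event 5 (t=30: SET baz = 24): bar unchanged
  event 6 (t=37: DEL bar): bar -1 -> (absent)
  event 7 (t=45: SET bar = 20): bar (absent) -> 20
  event 8 (t=54: DEL bar): bar 20 -> (absent)
  event 9 (t=55: INC bar by 5): bar (absent) -> 5
  event 10 (t=57: SET bar = 11): bar 5 -> 11
Final: bar = 11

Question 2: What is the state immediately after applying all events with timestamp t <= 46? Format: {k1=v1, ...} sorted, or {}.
Apply events with t <= 46 (7 events):
  after event 1 (t=2: SET bar = -1): {bar=-1}
  after event 2 (t=9: SET baz = -14): {bar=-1, baz=-14}
  after event 3 (t=12: DEC foo by 6): {bar=-1, baz=-14, foo=-6}
  after event 4 (t=22: DEL foo): {bar=-1, baz=-14}
  after event 5 (t=30: SET baz = 24): {bar=-1, baz=24}
  after event 6 (t=37: DEL bar): {baz=24}
  after event 7 (t=45: SET bar = 20): {bar=20, baz=24}

Answer: {bar=20, baz=24}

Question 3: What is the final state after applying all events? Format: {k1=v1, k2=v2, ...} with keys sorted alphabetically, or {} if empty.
  after event 1 (t=2: SET bar = -1): {bar=-1}
  after event 2 (t=9: SET baz = -14): {bar=-1, baz=-14}
  after event 3 (t=12: DEC foo by 6): {bar=-1, baz=-14, foo=-6}
  after event 4 (t=22: DEL foo): {bar=-1, baz=-14}
  after event 5 (t=30: SET baz = 24): {bar=-1, baz=24}
  after event 6 (t=37: DEL bar): {baz=24}
  after event 7 (t=45: SET bar = 20): {bar=20, baz=24}
  after event 8 (t=54: DEL bar): {baz=24}
  after event 9 (t=55: INC bar by 5): {bar=5, baz=24}
  after event 10 (t=57: SET bar = 11): {bar=11, baz=24}

Answer: {bar=11, baz=24}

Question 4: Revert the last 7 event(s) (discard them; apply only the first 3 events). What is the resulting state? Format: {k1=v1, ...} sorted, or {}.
Answer: {bar=-1, baz=-14, foo=-6}

Derivation:
Keep first 3 events (discard last 7):
  after event 1 (t=2: SET bar = -1): {bar=-1}
  after event 2 (t=9: SET baz = -14): {bar=-1, baz=-14}
  after event 3 (t=12: DEC foo by 6): {bar=-1, baz=-14, foo=-6}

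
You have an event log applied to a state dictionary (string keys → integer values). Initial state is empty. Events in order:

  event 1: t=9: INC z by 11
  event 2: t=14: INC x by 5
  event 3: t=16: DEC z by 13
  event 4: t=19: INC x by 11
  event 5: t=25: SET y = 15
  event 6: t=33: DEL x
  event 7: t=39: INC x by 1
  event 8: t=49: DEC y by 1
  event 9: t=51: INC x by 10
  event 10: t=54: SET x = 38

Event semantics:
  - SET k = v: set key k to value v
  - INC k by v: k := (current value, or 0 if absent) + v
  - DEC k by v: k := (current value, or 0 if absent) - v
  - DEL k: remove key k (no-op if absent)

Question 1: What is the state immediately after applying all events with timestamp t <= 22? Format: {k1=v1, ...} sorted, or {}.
Answer: {x=16, z=-2}

Derivation:
Apply events with t <= 22 (4 events):
  after event 1 (t=9: INC z by 11): {z=11}
  after event 2 (t=14: INC x by 5): {x=5, z=11}
  after event 3 (t=16: DEC z by 13): {x=5, z=-2}
  after event 4 (t=19: INC x by 11): {x=16, z=-2}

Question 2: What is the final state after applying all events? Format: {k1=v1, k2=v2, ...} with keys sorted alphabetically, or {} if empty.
Answer: {x=38, y=14, z=-2}

Derivation:
  after event 1 (t=9: INC z by 11): {z=11}
  after event 2 (t=14: INC x by 5): {x=5, z=11}
  after event 3 (t=16: DEC z by 13): {x=5, z=-2}
  after event 4 (t=19: INC x by 11): {x=16, z=-2}
  after event 5 (t=25: SET y = 15): {x=16, y=15, z=-2}
  after event 6 (t=33: DEL x): {y=15, z=-2}
  after event 7 (t=39: INC x by 1): {x=1, y=15, z=-2}
  after event 8 (t=49: DEC y by 1): {x=1, y=14, z=-2}
  after event 9 (t=51: INC x by 10): {x=11, y=14, z=-2}
  after event 10 (t=54: SET x = 38): {x=38, y=14, z=-2}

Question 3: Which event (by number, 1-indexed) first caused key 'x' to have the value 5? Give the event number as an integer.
Looking for first event where x becomes 5:
  event 2: x (absent) -> 5  <-- first match

Answer: 2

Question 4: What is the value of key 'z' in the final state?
Track key 'z' through all 10 events:
  event 1 (t=9: INC z by 11): z (absent) -> 11
  event 2 (t=14: INC x by 5): z unchanged
  event 3 (t=16: DEC z by 13): z 11 -> -2
  event 4 (t=19: INC x by 11): z unchanged
  event 5 (t=25: SET y = 15): z unchanged
  event 6 (t=33: DEL x): z unchanged
  event 7 (t=39: INC x by 1): z unchanged
  event 8 (t=49: DEC y by 1): z unchanged
  event 9 (t=51: INC x by 10): z unchanged
  event 10 (t=54: SET x = 38): z unchanged
Final: z = -2

Answer: -2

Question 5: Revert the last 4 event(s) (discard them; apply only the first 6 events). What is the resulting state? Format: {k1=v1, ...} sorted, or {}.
Keep first 6 events (discard last 4):
  after event 1 (t=9: INC z by 11): {z=11}
  after event 2 (t=14: INC x by 5): {x=5, z=11}
  after event 3 (t=16: DEC z by 13): {x=5, z=-2}
  after event 4 (t=19: INC x by 11): {x=16, z=-2}
  after event 5 (t=25: SET y = 15): {x=16, y=15, z=-2}
  after event 6 (t=33: DEL x): {y=15, z=-2}

Answer: {y=15, z=-2}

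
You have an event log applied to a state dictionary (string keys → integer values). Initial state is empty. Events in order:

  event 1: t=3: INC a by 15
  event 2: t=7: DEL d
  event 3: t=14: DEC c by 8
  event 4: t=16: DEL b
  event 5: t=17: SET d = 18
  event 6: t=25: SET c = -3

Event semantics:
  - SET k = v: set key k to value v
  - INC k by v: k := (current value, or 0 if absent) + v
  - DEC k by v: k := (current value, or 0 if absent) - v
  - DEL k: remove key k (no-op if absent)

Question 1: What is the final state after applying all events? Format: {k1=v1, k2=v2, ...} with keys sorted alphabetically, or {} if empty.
  after event 1 (t=3: INC a by 15): {a=15}
  after event 2 (t=7: DEL d): {a=15}
  after event 3 (t=14: DEC c by 8): {a=15, c=-8}
  after event 4 (t=16: DEL b): {a=15, c=-8}
  after event 5 (t=17: SET d = 18): {a=15, c=-8, d=18}
  after event 6 (t=25: SET c = -3): {a=15, c=-3, d=18}

Answer: {a=15, c=-3, d=18}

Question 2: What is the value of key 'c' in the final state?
Track key 'c' through all 6 events:
  event 1 (t=3: INC a by 15): c unchanged
  event 2 (t=7: DEL d): c unchanged
  event 3 (t=14: DEC c by 8): c (absent) -> -8
  event 4 (t=16: DEL b): c unchanged
  event 5 (t=17: SET d = 18): c unchanged
  event 6 (t=25: SET c = -3): c -8 -> -3
Final: c = -3

Answer: -3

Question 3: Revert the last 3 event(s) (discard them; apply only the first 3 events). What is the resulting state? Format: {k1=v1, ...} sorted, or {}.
Answer: {a=15, c=-8}

Derivation:
Keep first 3 events (discard last 3):
  after event 1 (t=3: INC a by 15): {a=15}
  after event 2 (t=7: DEL d): {a=15}
  after event 3 (t=14: DEC c by 8): {a=15, c=-8}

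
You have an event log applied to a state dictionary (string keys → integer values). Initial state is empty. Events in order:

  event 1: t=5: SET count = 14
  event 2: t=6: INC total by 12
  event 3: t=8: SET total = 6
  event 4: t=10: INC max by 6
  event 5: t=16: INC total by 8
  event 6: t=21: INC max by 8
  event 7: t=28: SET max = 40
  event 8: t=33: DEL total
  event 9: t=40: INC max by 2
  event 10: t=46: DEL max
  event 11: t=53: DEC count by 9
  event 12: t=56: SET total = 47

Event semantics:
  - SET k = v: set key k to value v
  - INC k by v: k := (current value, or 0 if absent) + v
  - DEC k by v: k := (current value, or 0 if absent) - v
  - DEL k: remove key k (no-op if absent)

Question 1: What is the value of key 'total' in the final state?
Track key 'total' through all 12 events:
  event 1 (t=5: SET count = 14): total unchanged
  event 2 (t=6: INC total by 12): total (absent) -> 12
  event 3 (t=8: SET total = 6): total 12 -> 6
  event 4 (t=10: INC max by 6): total unchanged
  event 5 (t=16: INC total by 8): total 6 -> 14
  event 6 (t=21: INC max by 8): total unchanged
  event 7 (t=28: SET max = 40): total unchanged
  event 8 (t=33: DEL total): total 14 -> (absent)
  event 9 (t=40: INC max by 2): total unchanged
  event 10 (t=46: DEL max): total unchanged
  event 11 (t=53: DEC count by 9): total unchanged
  event 12 (t=56: SET total = 47): total (absent) -> 47
Final: total = 47

Answer: 47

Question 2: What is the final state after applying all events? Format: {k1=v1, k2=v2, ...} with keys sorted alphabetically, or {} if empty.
Answer: {count=5, total=47}

Derivation:
  after event 1 (t=5: SET count = 14): {count=14}
  after event 2 (t=6: INC total by 12): {count=14, total=12}
  after event 3 (t=8: SET total = 6): {count=14, total=6}
  after event 4 (t=10: INC max by 6): {count=14, max=6, total=6}
  after event 5 (t=16: INC total by 8): {count=14, max=6, total=14}
  after event 6 (t=21: INC max by 8): {count=14, max=14, total=14}
  after event 7 (t=28: SET max = 40): {count=14, max=40, total=14}
  after event 8 (t=33: DEL total): {count=14, max=40}
  after event 9 (t=40: INC max by 2): {count=14, max=42}
  after event 10 (t=46: DEL max): {count=14}
  after event 11 (t=53: DEC count by 9): {count=5}
  after event 12 (t=56: SET total = 47): {count=5, total=47}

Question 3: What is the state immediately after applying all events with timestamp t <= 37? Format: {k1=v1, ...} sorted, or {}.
Answer: {count=14, max=40}

Derivation:
Apply events with t <= 37 (8 events):
  after event 1 (t=5: SET count = 14): {count=14}
  after event 2 (t=6: INC total by 12): {count=14, total=12}
  after event 3 (t=8: SET total = 6): {count=14, total=6}
  after event 4 (t=10: INC max by 6): {count=14, max=6, total=6}
  after event 5 (t=16: INC total by 8): {count=14, max=6, total=14}
  after event 6 (t=21: INC max by 8): {count=14, max=14, total=14}
  after event 7 (t=28: SET max = 40): {count=14, max=40, total=14}
  after event 8 (t=33: DEL total): {count=14, max=40}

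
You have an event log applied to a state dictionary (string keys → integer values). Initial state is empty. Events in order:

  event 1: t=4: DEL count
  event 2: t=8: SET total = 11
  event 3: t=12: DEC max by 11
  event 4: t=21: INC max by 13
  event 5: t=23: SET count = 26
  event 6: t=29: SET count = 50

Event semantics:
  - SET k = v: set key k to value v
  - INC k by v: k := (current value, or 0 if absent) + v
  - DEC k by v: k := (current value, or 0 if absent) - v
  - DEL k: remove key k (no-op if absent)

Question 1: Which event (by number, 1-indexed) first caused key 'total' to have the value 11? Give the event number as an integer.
Answer: 2

Derivation:
Looking for first event where total becomes 11:
  event 2: total (absent) -> 11  <-- first match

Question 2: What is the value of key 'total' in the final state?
Answer: 11

Derivation:
Track key 'total' through all 6 events:
  event 1 (t=4: DEL count): total unchanged
  event 2 (t=8: SET total = 11): total (absent) -> 11
  event 3 (t=12: DEC max by 11): total unchanged
  event 4 (t=21: INC max by 13): total unchanged
  event 5 (t=23: SET count = 26): total unchanged
  event 6 (t=29: SET count = 50): total unchanged
Final: total = 11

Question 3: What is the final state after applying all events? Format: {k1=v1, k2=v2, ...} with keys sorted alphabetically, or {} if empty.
Answer: {count=50, max=2, total=11}

Derivation:
  after event 1 (t=4: DEL count): {}
  after event 2 (t=8: SET total = 11): {total=11}
  after event 3 (t=12: DEC max by 11): {max=-11, total=11}
  after event 4 (t=21: INC max by 13): {max=2, total=11}
  after event 5 (t=23: SET count = 26): {count=26, max=2, total=11}
  after event 6 (t=29: SET count = 50): {count=50, max=2, total=11}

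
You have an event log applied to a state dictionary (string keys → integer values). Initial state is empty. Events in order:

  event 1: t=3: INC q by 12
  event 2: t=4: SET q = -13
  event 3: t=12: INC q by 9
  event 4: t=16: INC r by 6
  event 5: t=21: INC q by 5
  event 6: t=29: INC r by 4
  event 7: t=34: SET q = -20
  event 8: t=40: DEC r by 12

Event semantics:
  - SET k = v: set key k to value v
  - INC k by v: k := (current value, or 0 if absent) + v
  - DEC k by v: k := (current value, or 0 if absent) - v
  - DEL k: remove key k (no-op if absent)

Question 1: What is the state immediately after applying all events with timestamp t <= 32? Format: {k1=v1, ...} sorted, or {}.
Apply events with t <= 32 (6 events):
  after event 1 (t=3: INC q by 12): {q=12}
  after event 2 (t=4: SET q = -13): {q=-13}
  after event 3 (t=12: INC q by 9): {q=-4}
  after event 4 (t=16: INC r by 6): {q=-4, r=6}
  after event 5 (t=21: INC q by 5): {q=1, r=6}
  after event 6 (t=29: INC r by 4): {q=1, r=10}

Answer: {q=1, r=10}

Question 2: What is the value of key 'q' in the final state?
Answer: -20

Derivation:
Track key 'q' through all 8 events:
  event 1 (t=3: INC q by 12): q (absent) -> 12
  event 2 (t=4: SET q = -13): q 12 -> -13
  event 3 (t=12: INC q by 9): q -13 -> -4
  event 4 (t=16: INC r by 6): q unchanged
  event 5 (t=21: INC q by 5): q -4 -> 1
  event 6 (t=29: INC r by 4): q unchanged
  event 7 (t=34: SET q = -20): q 1 -> -20
  event 8 (t=40: DEC r by 12): q unchanged
Final: q = -20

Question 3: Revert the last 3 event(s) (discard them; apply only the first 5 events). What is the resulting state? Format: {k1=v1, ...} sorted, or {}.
Keep first 5 events (discard last 3):
  after event 1 (t=3: INC q by 12): {q=12}
  after event 2 (t=4: SET q = -13): {q=-13}
  after event 3 (t=12: INC q by 9): {q=-4}
  after event 4 (t=16: INC r by 6): {q=-4, r=6}
  after event 5 (t=21: INC q by 5): {q=1, r=6}

Answer: {q=1, r=6}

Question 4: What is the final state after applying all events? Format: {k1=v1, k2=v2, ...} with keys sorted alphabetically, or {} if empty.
  after event 1 (t=3: INC q by 12): {q=12}
  after event 2 (t=4: SET q = -13): {q=-13}
  after event 3 (t=12: INC q by 9): {q=-4}
  after event 4 (t=16: INC r by 6): {q=-4, r=6}
  after event 5 (t=21: INC q by 5): {q=1, r=6}
  after event 6 (t=29: INC r by 4): {q=1, r=10}
  after event 7 (t=34: SET q = -20): {q=-20, r=10}
  after event 8 (t=40: DEC r by 12): {q=-20, r=-2}

Answer: {q=-20, r=-2}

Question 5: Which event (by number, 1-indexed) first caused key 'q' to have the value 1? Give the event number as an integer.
Looking for first event where q becomes 1:
  event 1: q = 12
  event 2: q = -13
  event 3: q = -4
  event 4: q = -4
  event 5: q -4 -> 1  <-- first match

Answer: 5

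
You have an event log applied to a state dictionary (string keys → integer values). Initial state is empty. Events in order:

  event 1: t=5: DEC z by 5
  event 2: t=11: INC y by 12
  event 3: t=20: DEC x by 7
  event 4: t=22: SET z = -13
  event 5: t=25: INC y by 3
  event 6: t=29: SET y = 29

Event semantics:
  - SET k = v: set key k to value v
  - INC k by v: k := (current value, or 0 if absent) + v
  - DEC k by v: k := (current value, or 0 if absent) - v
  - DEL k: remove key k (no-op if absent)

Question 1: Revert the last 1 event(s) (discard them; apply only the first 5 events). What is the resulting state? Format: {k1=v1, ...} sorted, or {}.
Keep first 5 events (discard last 1):
  after event 1 (t=5: DEC z by 5): {z=-5}
  after event 2 (t=11: INC y by 12): {y=12, z=-5}
  after event 3 (t=20: DEC x by 7): {x=-7, y=12, z=-5}
  after event 4 (t=22: SET z = -13): {x=-7, y=12, z=-13}
  after event 5 (t=25: INC y by 3): {x=-7, y=15, z=-13}

Answer: {x=-7, y=15, z=-13}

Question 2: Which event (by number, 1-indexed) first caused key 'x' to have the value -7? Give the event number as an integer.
Looking for first event where x becomes -7:
  event 3: x (absent) -> -7  <-- first match

Answer: 3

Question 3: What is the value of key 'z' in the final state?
Track key 'z' through all 6 events:
  event 1 (t=5: DEC z by 5): z (absent) -> -5
  event 2 (t=11: INC y by 12): z unchanged
  event 3 (t=20: DEC x by 7): z unchanged
  event 4 (t=22: SET z = -13): z -5 -> -13
  event 5 (t=25: INC y by 3): z unchanged
  event 6 (t=29: SET y = 29): z unchanged
Final: z = -13

Answer: -13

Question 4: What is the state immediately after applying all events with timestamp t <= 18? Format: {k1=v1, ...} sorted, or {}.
Apply events with t <= 18 (2 events):
  after event 1 (t=5: DEC z by 5): {z=-5}
  after event 2 (t=11: INC y by 12): {y=12, z=-5}

Answer: {y=12, z=-5}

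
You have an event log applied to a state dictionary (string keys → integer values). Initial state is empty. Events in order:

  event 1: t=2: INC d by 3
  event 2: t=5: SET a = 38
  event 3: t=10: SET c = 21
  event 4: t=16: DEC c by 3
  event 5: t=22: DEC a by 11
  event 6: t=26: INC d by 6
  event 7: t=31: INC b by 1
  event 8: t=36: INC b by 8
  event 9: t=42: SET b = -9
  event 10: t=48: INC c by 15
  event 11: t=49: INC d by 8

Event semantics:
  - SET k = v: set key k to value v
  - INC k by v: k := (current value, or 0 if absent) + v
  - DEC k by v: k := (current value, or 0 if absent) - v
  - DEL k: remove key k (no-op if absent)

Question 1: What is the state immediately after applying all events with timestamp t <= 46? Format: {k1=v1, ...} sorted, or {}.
Apply events with t <= 46 (9 events):
  after event 1 (t=2: INC d by 3): {d=3}
  after event 2 (t=5: SET a = 38): {a=38, d=3}
  after event 3 (t=10: SET c = 21): {a=38, c=21, d=3}
  after event 4 (t=16: DEC c by 3): {a=38, c=18, d=3}
  after event 5 (t=22: DEC a by 11): {a=27, c=18, d=3}
  after event 6 (t=26: INC d by 6): {a=27, c=18, d=9}
  after event 7 (t=31: INC b by 1): {a=27, b=1, c=18, d=9}
  after event 8 (t=36: INC b by 8): {a=27, b=9, c=18, d=9}
  after event 9 (t=42: SET b = -9): {a=27, b=-9, c=18, d=9}

Answer: {a=27, b=-9, c=18, d=9}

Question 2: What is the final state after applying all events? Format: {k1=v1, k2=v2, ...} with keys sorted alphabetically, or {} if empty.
Answer: {a=27, b=-9, c=33, d=17}

Derivation:
  after event 1 (t=2: INC d by 3): {d=3}
  after event 2 (t=5: SET a = 38): {a=38, d=3}
  after event 3 (t=10: SET c = 21): {a=38, c=21, d=3}
  after event 4 (t=16: DEC c by 3): {a=38, c=18, d=3}
  after event 5 (t=22: DEC a by 11): {a=27, c=18, d=3}
  after event 6 (t=26: INC d by 6): {a=27, c=18, d=9}
  after event 7 (t=31: INC b by 1): {a=27, b=1, c=18, d=9}
  after event 8 (t=36: INC b by 8): {a=27, b=9, c=18, d=9}
  after event 9 (t=42: SET b = -9): {a=27, b=-9, c=18, d=9}
  after event 10 (t=48: INC c by 15): {a=27, b=-9, c=33, d=9}
  after event 11 (t=49: INC d by 8): {a=27, b=-9, c=33, d=17}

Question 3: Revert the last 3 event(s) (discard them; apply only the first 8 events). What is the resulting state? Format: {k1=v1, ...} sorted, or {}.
Keep first 8 events (discard last 3):
  after event 1 (t=2: INC d by 3): {d=3}
  after event 2 (t=5: SET a = 38): {a=38, d=3}
  after event 3 (t=10: SET c = 21): {a=38, c=21, d=3}
  after event 4 (t=16: DEC c by 3): {a=38, c=18, d=3}
  after event 5 (t=22: DEC a by 11): {a=27, c=18, d=3}
  after event 6 (t=26: INC d by 6): {a=27, c=18, d=9}
  after event 7 (t=31: INC b by 1): {a=27, b=1, c=18, d=9}
  after event 8 (t=36: INC b by 8): {a=27, b=9, c=18, d=9}

Answer: {a=27, b=9, c=18, d=9}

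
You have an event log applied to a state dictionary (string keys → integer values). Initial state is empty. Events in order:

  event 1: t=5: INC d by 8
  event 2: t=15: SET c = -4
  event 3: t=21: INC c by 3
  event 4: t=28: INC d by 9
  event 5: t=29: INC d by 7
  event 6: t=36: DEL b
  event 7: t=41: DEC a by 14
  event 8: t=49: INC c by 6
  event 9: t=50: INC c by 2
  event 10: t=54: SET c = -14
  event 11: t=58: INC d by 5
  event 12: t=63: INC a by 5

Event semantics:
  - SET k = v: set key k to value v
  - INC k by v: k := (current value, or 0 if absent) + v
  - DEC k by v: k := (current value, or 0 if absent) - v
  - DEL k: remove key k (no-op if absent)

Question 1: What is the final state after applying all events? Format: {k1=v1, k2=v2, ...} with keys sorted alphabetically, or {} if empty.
Answer: {a=-9, c=-14, d=29}

Derivation:
  after event 1 (t=5: INC d by 8): {d=8}
  after event 2 (t=15: SET c = -4): {c=-4, d=8}
  after event 3 (t=21: INC c by 3): {c=-1, d=8}
  after event 4 (t=28: INC d by 9): {c=-1, d=17}
  after event 5 (t=29: INC d by 7): {c=-1, d=24}
  after event 6 (t=36: DEL b): {c=-1, d=24}
  after event 7 (t=41: DEC a by 14): {a=-14, c=-1, d=24}
  after event 8 (t=49: INC c by 6): {a=-14, c=5, d=24}
  after event 9 (t=50: INC c by 2): {a=-14, c=7, d=24}
  after event 10 (t=54: SET c = -14): {a=-14, c=-14, d=24}
  after event 11 (t=58: INC d by 5): {a=-14, c=-14, d=29}
  after event 12 (t=63: INC a by 5): {a=-9, c=-14, d=29}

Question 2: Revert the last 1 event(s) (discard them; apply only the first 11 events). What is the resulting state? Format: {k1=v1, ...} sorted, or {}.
Keep first 11 events (discard last 1):
  after event 1 (t=5: INC d by 8): {d=8}
  after event 2 (t=15: SET c = -4): {c=-4, d=8}
  after event 3 (t=21: INC c by 3): {c=-1, d=8}
  after event 4 (t=28: INC d by 9): {c=-1, d=17}
  after event 5 (t=29: INC d by 7): {c=-1, d=24}
  after event 6 (t=36: DEL b): {c=-1, d=24}
  after event 7 (t=41: DEC a by 14): {a=-14, c=-1, d=24}
  after event 8 (t=49: INC c by 6): {a=-14, c=5, d=24}
  after event 9 (t=50: INC c by 2): {a=-14, c=7, d=24}
  after event 10 (t=54: SET c = -14): {a=-14, c=-14, d=24}
  after event 11 (t=58: INC d by 5): {a=-14, c=-14, d=29}

Answer: {a=-14, c=-14, d=29}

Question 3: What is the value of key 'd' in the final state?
Track key 'd' through all 12 events:
  event 1 (t=5: INC d by 8): d (absent) -> 8
  event 2 (t=15: SET c = -4): d unchanged
  event 3 (t=21: INC c by 3): d unchanged
  event 4 (t=28: INC d by 9): d 8 -> 17
  event 5 (t=29: INC d by 7): d 17 -> 24
  event 6 (t=36: DEL b): d unchanged
  event 7 (t=41: DEC a by 14): d unchanged
  event 8 (t=49: INC c by 6): d unchanged
  event 9 (t=50: INC c by 2): d unchanged
  event 10 (t=54: SET c = -14): d unchanged
  event 11 (t=58: INC d by 5): d 24 -> 29
  event 12 (t=63: INC a by 5): d unchanged
Final: d = 29

Answer: 29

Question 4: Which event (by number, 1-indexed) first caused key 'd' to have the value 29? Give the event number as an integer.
Answer: 11

Derivation:
Looking for first event where d becomes 29:
  event 1: d = 8
  event 2: d = 8
  event 3: d = 8
  event 4: d = 17
  event 5: d = 24
  event 6: d = 24
  event 7: d = 24
  event 8: d = 24
  event 9: d = 24
  event 10: d = 24
  event 11: d 24 -> 29  <-- first match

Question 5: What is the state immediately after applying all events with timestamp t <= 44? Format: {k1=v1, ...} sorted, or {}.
Apply events with t <= 44 (7 events):
  after event 1 (t=5: INC d by 8): {d=8}
  after event 2 (t=15: SET c = -4): {c=-4, d=8}
  after event 3 (t=21: INC c by 3): {c=-1, d=8}
  after event 4 (t=28: INC d by 9): {c=-1, d=17}
  after event 5 (t=29: INC d by 7): {c=-1, d=24}
  after event 6 (t=36: DEL b): {c=-1, d=24}
  after event 7 (t=41: DEC a by 14): {a=-14, c=-1, d=24}

Answer: {a=-14, c=-1, d=24}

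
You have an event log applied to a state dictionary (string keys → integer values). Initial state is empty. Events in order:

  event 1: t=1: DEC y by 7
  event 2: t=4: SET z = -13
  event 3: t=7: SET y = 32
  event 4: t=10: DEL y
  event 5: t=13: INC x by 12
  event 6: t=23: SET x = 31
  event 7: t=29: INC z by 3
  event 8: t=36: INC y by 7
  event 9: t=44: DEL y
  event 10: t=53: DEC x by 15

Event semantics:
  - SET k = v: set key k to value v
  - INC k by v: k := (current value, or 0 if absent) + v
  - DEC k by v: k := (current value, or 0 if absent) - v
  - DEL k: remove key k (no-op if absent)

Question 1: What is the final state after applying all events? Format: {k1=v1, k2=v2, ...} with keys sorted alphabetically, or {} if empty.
  after event 1 (t=1: DEC y by 7): {y=-7}
  after event 2 (t=4: SET z = -13): {y=-7, z=-13}
  after event 3 (t=7: SET y = 32): {y=32, z=-13}
  after event 4 (t=10: DEL y): {z=-13}
  after event 5 (t=13: INC x by 12): {x=12, z=-13}
  after event 6 (t=23: SET x = 31): {x=31, z=-13}
  after event 7 (t=29: INC z by 3): {x=31, z=-10}
  after event 8 (t=36: INC y by 7): {x=31, y=7, z=-10}
  after event 9 (t=44: DEL y): {x=31, z=-10}
  after event 10 (t=53: DEC x by 15): {x=16, z=-10}

Answer: {x=16, z=-10}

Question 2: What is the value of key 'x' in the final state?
Track key 'x' through all 10 events:
  event 1 (t=1: DEC y by 7): x unchanged
  event 2 (t=4: SET z = -13): x unchanged
  event 3 (t=7: SET y = 32): x unchanged
  event 4 (t=10: DEL y): x unchanged
  event 5 (t=13: INC x by 12): x (absent) -> 12
  event 6 (t=23: SET x = 31): x 12 -> 31
  event 7 (t=29: INC z by 3): x unchanged
  event 8 (t=36: INC y by 7): x unchanged
  event 9 (t=44: DEL y): x unchanged
  event 10 (t=53: DEC x by 15): x 31 -> 16
Final: x = 16

Answer: 16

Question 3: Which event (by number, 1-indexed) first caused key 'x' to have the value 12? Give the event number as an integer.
Answer: 5

Derivation:
Looking for first event where x becomes 12:
  event 5: x (absent) -> 12  <-- first match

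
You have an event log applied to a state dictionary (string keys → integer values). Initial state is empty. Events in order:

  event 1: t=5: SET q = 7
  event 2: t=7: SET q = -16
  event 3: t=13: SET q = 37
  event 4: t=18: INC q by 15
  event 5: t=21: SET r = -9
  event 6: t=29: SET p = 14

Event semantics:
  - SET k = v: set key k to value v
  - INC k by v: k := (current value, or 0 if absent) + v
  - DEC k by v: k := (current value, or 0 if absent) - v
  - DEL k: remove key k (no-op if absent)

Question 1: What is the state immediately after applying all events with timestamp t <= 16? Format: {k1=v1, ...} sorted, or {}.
Answer: {q=37}

Derivation:
Apply events with t <= 16 (3 events):
  after event 1 (t=5: SET q = 7): {q=7}
  after event 2 (t=7: SET q = -16): {q=-16}
  after event 3 (t=13: SET q = 37): {q=37}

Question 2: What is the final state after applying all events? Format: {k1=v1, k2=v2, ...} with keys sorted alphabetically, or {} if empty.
  after event 1 (t=5: SET q = 7): {q=7}
  after event 2 (t=7: SET q = -16): {q=-16}
  after event 3 (t=13: SET q = 37): {q=37}
  after event 4 (t=18: INC q by 15): {q=52}
  after event 5 (t=21: SET r = -9): {q=52, r=-9}
  after event 6 (t=29: SET p = 14): {p=14, q=52, r=-9}

Answer: {p=14, q=52, r=-9}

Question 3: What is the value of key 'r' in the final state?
Answer: -9

Derivation:
Track key 'r' through all 6 events:
  event 1 (t=5: SET q = 7): r unchanged
  event 2 (t=7: SET q = -16): r unchanged
  event 3 (t=13: SET q = 37): r unchanged
  event 4 (t=18: INC q by 15): r unchanged
  event 5 (t=21: SET r = -9): r (absent) -> -9
  event 6 (t=29: SET p = 14): r unchanged
Final: r = -9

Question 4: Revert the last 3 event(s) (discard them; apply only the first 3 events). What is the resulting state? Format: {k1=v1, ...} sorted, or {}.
Keep first 3 events (discard last 3):
  after event 1 (t=5: SET q = 7): {q=7}
  after event 2 (t=7: SET q = -16): {q=-16}
  after event 3 (t=13: SET q = 37): {q=37}

Answer: {q=37}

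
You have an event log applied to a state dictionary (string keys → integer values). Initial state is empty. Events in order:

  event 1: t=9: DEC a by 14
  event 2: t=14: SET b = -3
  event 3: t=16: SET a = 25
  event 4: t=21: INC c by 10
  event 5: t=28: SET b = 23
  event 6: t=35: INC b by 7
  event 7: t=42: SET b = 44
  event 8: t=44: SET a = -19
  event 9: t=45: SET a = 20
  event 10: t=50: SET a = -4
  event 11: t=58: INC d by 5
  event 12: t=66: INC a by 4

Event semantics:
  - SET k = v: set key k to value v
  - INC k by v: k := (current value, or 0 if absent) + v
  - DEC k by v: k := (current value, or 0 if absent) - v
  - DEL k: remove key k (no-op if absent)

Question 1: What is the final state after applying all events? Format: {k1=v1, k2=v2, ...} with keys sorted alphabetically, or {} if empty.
  after event 1 (t=9: DEC a by 14): {a=-14}
  after event 2 (t=14: SET b = -3): {a=-14, b=-3}
  after event 3 (t=16: SET a = 25): {a=25, b=-3}
  after event 4 (t=21: INC c by 10): {a=25, b=-3, c=10}
  after event 5 (t=28: SET b = 23): {a=25, b=23, c=10}
  after event 6 (t=35: INC b by 7): {a=25, b=30, c=10}
  after event 7 (t=42: SET b = 44): {a=25, b=44, c=10}
  after event 8 (t=44: SET a = -19): {a=-19, b=44, c=10}
  after event 9 (t=45: SET a = 20): {a=20, b=44, c=10}
  after event 10 (t=50: SET a = -4): {a=-4, b=44, c=10}
  after event 11 (t=58: INC d by 5): {a=-4, b=44, c=10, d=5}
  after event 12 (t=66: INC a by 4): {a=0, b=44, c=10, d=5}

Answer: {a=0, b=44, c=10, d=5}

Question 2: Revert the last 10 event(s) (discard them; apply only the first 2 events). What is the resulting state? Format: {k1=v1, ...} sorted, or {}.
Answer: {a=-14, b=-3}

Derivation:
Keep first 2 events (discard last 10):
  after event 1 (t=9: DEC a by 14): {a=-14}
  after event 2 (t=14: SET b = -3): {a=-14, b=-3}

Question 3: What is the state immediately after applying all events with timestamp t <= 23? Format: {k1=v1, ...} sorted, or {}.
Apply events with t <= 23 (4 events):
  after event 1 (t=9: DEC a by 14): {a=-14}
  after event 2 (t=14: SET b = -3): {a=-14, b=-3}
  after event 3 (t=16: SET a = 25): {a=25, b=-3}
  after event 4 (t=21: INC c by 10): {a=25, b=-3, c=10}

Answer: {a=25, b=-3, c=10}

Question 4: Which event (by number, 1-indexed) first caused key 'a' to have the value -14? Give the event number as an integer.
Answer: 1

Derivation:
Looking for first event where a becomes -14:
  event 1: a (absent) -> -14  <-- first match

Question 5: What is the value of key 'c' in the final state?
Answer: 10

Derivation:
Track key 'c' through all 12 events:
  event 1 (t=9: DEC a by 14): c unchanged
  event 2 (t=14: SET b = -3): c unchanged
  event 3 (t=16: SET a = 25): c unchanged
  event 4 (t=21: INC c by 10): c (absent) -> 10
  event 5 (t=28: SET b = 23): c unchanged
  event 6 (t=35: INC b by 7): c unchanged
  event 7 (t=42: SET b = 44): c unchanged
  event 8 (t=44: SET a = -19): c unchanged
  event 9 (t=45: SET a = 20): c unchanged
  event 10 (t=50: SET a = -4): c unchanged
  event 11 (t=58: INC d by 5): c unchanged
  event 12 (t=66: INC a by 4): c unchanged
Final: c = 10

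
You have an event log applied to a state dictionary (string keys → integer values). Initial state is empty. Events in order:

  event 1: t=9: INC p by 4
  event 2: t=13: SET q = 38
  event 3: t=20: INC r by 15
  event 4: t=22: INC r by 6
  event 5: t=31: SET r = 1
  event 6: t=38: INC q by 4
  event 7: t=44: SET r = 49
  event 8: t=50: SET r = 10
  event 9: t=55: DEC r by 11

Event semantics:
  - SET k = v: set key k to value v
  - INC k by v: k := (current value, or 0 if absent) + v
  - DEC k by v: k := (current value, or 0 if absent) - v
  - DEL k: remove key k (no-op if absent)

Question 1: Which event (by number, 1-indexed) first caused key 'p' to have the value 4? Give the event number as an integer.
Looking for first event where p becomes 4:
  event 1: p (absent) -> 4  <-- first match

Answer: 1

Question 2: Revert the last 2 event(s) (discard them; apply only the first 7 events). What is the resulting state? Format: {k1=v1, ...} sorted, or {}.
Keep first 7 events (discard last 2):
  after event 1 (t=9: INC p by 4): {p=4}
  after event 2 (t=13: SET q = 38): {p=4, q=38}
  after event 3 (t=20: INC r by 15): {p=4, q=38, r=15}
  after event 4 (t=22: INC r by 6): {p=4, q=38, r=21}
  after event 5 (t=31: SET r = 1): {p=4, q=38, r=1}
  after event 6 (t=38: INC q by 4): {p=4, q=42, r=1}
  after event 7 (t=44: SET r = 49): {p=4, q=42, r=49}

Answer: {p=4, q=42, r=49}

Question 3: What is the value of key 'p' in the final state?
Answer: 4

Derivation:
Track key 'p' through all 9 events:
  event 1 (t=9: INC p by 4): p (absent) -> 4
  event 2 (t=13: SET q = 38): p unchanged
  event 3 (t=20: INC r by 15): p unchanged
  event 4 (t=22: INC r by 6): p unchanged
  event 5 (t=31: SET r = 1): p unchanged
  event 6 (t=38: INC q by 4): p unchanged
  event 7 (t=44: SET r = 49): p unchanged
  event 8 (t=50: SET r = 10): p unchanged
  event 9 (t=55: DEC r by 11): p unchanged
Final: p = 4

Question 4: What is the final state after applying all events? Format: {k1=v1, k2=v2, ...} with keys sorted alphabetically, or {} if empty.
Answer: {p=4, q=42, r=-1}

Derivation:
  after event 1 (t=9: INC p by 4): {p=4}
  after event 2 (t=13: SET q = 38): {p=4, q=38}
  after event 3 (t=20: INC r by 15): {p=4, q=38, r=15}
  after event 4 (t=22: INC r by 6): {p=4, q=38, r=21}
  after event 5 (t=31: SET r = 1): {p=4, q=38, r=1}
  after event 6 (t=38: INC q by 4): {p=4, q=42, r=1}
  after event 7 (t=44: SET r = 49): {p=4, q=42, r=49}
  after event 8 (t=50: SET r = 10): {p=4, q=42, r=10}
  after event 9 (t=55: DEC r by 11): {p=4, q=42, r=-1}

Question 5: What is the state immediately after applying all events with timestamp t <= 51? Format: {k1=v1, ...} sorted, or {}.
Answer: {p=4, q=42, r=10}

Derivation:
Apply events with t <= 51 (8 events):
  after event 1 (t=9: INC p by 4): {p=4}
  after event 2 (t=13: SET q = 38): {p=4, q=38}
  after event 3 (t=20: INC r by 15): {p=4, q=38, r=15}
  after event 4 (t=22: INC r by 6): {p=4, q=38, r=21}
  after event 5 (t=31: SET r = 1): {p=4, q=38, r=1}
  after event 6 (t=38: INC q by 4): {p=4, q=42, r=1}
  after event 7 (t=44: SET r = 49): {p=4, q=42, r=49}
  after event 8 (t=50: SET r = 10): {p=4, q=42, r=10}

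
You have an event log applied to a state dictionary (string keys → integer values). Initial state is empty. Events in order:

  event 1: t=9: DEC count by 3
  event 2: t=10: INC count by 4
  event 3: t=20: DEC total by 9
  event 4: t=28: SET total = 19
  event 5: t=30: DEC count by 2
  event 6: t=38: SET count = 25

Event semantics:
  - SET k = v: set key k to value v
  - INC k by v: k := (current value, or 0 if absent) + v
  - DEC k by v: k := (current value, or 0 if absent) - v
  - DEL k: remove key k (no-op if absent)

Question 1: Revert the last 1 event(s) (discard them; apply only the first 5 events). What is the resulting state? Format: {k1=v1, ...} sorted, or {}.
Answer: {count=-1, total=19}

Derivation:
Keep first 5 events (discard last 1):
  after event 1 (t=9: DEC count by 3): {count=-3}
  after event 2 (t=10: INC count by 4): {count=1}
  after event 3 (t=20: DEC total by 9): {count=1, total=-9}
  after event 4 (t=28: SET total = 19): {count=1, total=19}
  after event 5 (t=30: DEC count by 2): {count=-1, total=19}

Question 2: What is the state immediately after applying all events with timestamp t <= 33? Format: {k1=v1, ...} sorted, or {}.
Answer: {count=-1, total=19}

Derivation:
Apply events with t <= 33 (5 events):
  after event 1 (t=9: DEC count by 3): {count=-3}
  after event 2 (t=10: INC count by 4): {count=1}
  after event 3 (t=20: DEC total by 9): {count=1, total=-9}
  after event 4 (t=28: SET total = 19): {count=1, total=19}
  after event 5 (t=30: DEC count by 2): {count=-1, total=19}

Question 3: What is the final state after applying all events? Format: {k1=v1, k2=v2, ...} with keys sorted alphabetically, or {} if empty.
  after event 1 (t=9: DEC count by 3): {count=-3}
  after event 2 (t=10: INC count by 4): {count=1}
  after event 3 (t=20: DEC total by 9): {count=1, total=-9}
  after event 4 (t=28: SET total = 19): {count=1, total=19}
  after event 5 (t=30: DEC count by 2): {count=-1, total=19}
  after event 6 (t=38: SET count = 25): {count=25, total=19}

Answer: {count=25, total=19}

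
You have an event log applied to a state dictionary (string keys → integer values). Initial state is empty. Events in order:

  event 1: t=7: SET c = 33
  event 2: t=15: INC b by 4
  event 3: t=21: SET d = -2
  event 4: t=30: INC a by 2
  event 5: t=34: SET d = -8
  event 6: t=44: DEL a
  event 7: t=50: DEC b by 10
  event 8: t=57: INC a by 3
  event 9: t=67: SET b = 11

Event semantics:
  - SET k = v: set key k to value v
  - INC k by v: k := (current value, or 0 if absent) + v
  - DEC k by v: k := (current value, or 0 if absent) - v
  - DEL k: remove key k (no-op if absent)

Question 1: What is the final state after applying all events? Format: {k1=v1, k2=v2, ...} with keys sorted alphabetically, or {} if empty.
  after event 1 (t=7: SET c = 33): {c=33}
  after event 2 (t=15: INC b by 4): {b=4, c=33}
  after event 3 (t=21: SET d = -2): {b=4, c=33, d=-2}
  after event 4 (t=30: INC a by 2): {a=2, b=4, c=33, d=-2}
  after event 5 (t=34: SET d = -8): {a=2, b=4, c=33, d=-8}
  after event 6 (t=44: DEL a): {b=4, c=33, d=-8}
  after event 7 (t=50: DEC b by 10): {b=-6, c=33, d=-8}
  after event 8 (t=57: INC a by 3): {a=3, b=-6, c=33, d=-8}
  after event 9 (t=67: SET b = 11): {a=3, b=11, c=33, d=-8}

Answer: {a=3, b=11, c=33, d=-8}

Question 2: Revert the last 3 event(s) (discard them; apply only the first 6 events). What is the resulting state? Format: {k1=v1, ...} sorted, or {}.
Keep first 6 events (discard last 3):
  after event 1 (t=7: SET c = 33): {c=33}
  after event 2 (t=15: INC b by 4): {b=4, c=33}
  after event 3 (t=21: SET d = -2): {b=4, c=33, d=-2}
  after event 4 (t=30: INC a by 2): {a=2, b=4, c=33, d=-2}
  after event 5 (t=34: SET d = -8): {a=2, b=4, c=33, d=-8}
  after event 6 (t=44: DEL a): {b=4, c=33, d=-8}

Answer: {b=4, c=33, d=-8}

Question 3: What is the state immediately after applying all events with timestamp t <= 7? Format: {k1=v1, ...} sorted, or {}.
Apply events with t <= 7 (1 events):
  after event 1 (t=7: SET c = 33): {c=33}

Answer: {c=33}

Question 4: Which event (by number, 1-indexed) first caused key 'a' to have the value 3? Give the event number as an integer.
Answer: 8

Derivation:
Looking for first event where a becomes 3:
  event 4: a = 2
  event 5: a = 2
  event 6: a = (absent)
  event 8: a (absent) -> 3  <-- first match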